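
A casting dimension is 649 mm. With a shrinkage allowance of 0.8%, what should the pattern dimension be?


Formula: L_pattern = L_casting * (1 + shrinkage_rate/100)
Shrinkage factor = 1 + 0.8/100 = 1.008
L_pattern = 649 mm * 1.008 = 654.1920 mm

654.1920 mm


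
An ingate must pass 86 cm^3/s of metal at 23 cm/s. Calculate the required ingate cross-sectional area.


Formula: A_ingate = Q / v  (continuity equation)
A = 86 cm^3/s / 23 cm/s = 3.7391 cm^2

3.7391 cm^2


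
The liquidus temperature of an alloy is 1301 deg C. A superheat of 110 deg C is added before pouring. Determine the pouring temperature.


Formula: T_pour = T_melt + Superheat
T_pour = 1301 + 110 = 1411 deg C

Answer: 1411 deg C


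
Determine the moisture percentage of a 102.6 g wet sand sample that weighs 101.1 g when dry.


Formula: MC = (W_wet - W_dry) / W_wet * 100
Water mass = 102.6 - 101.1 = 1.5 g
MC = 1.5 / 102.6 * 100 = 1.4620%

Answer: 1.4620%


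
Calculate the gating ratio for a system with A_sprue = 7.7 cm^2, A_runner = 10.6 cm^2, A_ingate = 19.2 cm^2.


Sprue:Runner:Ingate = 1 : 10.6/7.7 : 19.2/7.7 = 1:1.38:2.49


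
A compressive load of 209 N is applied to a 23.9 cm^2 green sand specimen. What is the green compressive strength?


Formula: Compressive Strength = Force / Area
Strength = 209 N / 23.9 cm^2 = 8.7448 N/cm^2

Answer: 8.7448 N/cm^2


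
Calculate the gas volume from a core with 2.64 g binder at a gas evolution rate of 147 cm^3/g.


Formula: V_gas = W_binder * gas_evolution_rate
V = 2.64 g * 147 cm^3/g = 388.0800 cm^3

388.0800 cm^3


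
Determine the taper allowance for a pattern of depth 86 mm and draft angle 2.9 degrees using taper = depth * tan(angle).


Formula: taper = depth * tan(draft_angle)
tan(2.9 deg) = 0.0506578
taper = 86 mm * 0.0506578 = 4.3566 mm

Final answer: 4.3566 mm


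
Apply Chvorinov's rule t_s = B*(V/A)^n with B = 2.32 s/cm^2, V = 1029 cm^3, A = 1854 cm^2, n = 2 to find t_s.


Formula: t_s = B * (V/A)^n  (Chvorinov's rule, n=2)
Modulus M = V/A = 1029/1854 = 0.555016 cm
M^2 = 0.555016^2 = 0.308043 cm^2
t_s = 2.32 * 0.308043 = 0.7147 s

0.7147 s


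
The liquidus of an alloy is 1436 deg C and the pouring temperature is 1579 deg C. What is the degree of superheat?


Formula: Superheat = T_pour - T_melt
Superheat = 1579 - 1436 = 143 deg C


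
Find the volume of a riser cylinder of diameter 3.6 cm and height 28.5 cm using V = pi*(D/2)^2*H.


Formula: V = pi * (D/2)^2 * H  (cylinder volume)
Radius = D/2 = 3.6/2 = 1.8 cm
V = pi * 1.8^2 * 28.5 = 290.0947 cm^3

290.0947 cm^3


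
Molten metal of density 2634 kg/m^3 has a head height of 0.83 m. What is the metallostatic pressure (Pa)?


Formula: P = rho * g * h
rho * g = 2634 * 9.81 = 25839.54 N/m^3
P = 25839.54 * 0.83 = 21446.8182 Pa

21446.8182 Pa


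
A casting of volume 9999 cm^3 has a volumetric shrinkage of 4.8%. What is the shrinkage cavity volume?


Formula: V_shrink = V_casting * shrinkage_pct / 100
V_shrink = 9999 cm^3 * 4.8 / 100 = 479.9520 cm^3

Answer: 479.9520 cm^3


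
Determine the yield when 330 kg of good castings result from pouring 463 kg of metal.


Formula: Casting Yield = (W_good / W_total) * 100
Yield = (330 kg / 463 kg) * 100 = 71.2743%

Final answer: 71.2743%


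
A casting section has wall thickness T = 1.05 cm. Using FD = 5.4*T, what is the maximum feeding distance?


Formula: FD = 5.4 * T  (riser feeding-distance rule)
FD = 5.4 * 1.05 cm = 5.6700 cm

Answer: 5.6700 cm


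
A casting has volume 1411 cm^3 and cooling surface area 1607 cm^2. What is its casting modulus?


Formula: Casting Modulus M = V / A
M = 1411 cm^3 / 1607 cm^2 = 0.8780 cm

Final answer: 0.8780 cm


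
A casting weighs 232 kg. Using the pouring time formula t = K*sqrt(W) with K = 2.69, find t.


Formula: t = K * sqrt(W)
sqrt(W) = sqrt(232) = 15.23155
t = 2.69 * 15.23155 = 40.9729 s

Final answer: 40.9729 s


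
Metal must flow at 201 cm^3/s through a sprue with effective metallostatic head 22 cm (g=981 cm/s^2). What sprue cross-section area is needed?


Formula: v = sqrt(2*g*h), A = Q/v
Velocity: v = sqrt(2 * 981 * 22) = sqrt(43164) = 207.7595 cm/s
Sprue area: A = Q / v = 201 / 207.7595 = 0.9675 cm^2

0.9675 cm^2


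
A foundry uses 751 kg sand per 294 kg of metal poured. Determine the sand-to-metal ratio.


Formula: Sand-to-Metal Ratio = W_sand / W_metal
Ratio = 751 kg / 294 kg = 2.5544

Answer: 2.5544


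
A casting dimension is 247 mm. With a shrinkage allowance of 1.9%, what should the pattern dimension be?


Formula: L_pattern = L_casting * (1 + shrinkage_rate/100)
Shrinkage factor = 1 + 1.9/100 = 1.019
L_pattern = 247 mm * 1.019 = 251.6930 mm


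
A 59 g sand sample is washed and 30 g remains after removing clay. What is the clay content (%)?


Formula: Clay% = (W_total - W_washed) / W_total * 100
Clay mass = 59 - 30 = 29 g
Clay% = 29 / 59 * 100 = 49.1525%

Answer: 49.1525%


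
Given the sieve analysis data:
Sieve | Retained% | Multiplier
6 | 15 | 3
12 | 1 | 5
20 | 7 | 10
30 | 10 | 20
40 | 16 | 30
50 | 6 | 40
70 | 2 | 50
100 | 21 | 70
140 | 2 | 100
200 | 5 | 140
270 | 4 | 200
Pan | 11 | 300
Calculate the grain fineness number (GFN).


Formula: GFN = sum(pct * multiplier) / sum(pct)
sum(pct * multiplier) = 7610
sum(pct) = 100
GFN = 7610 / 100 = 76.10

Final answer: 76.10


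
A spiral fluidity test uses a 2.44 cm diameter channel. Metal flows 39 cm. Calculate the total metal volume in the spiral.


Formula: V = pi * (d/2)^2 * L  (cylinder volume)
Radius = 2.44/2 = 1.22 cm
V = pi * 1.22^2 * 39 = 182.3619 cm^3

Answer: 182.3619 cm^3


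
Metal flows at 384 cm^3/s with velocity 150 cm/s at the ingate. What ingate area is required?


Formula: A_ingate = Q / v  (continuity equation)
A = 384 cm^3/s / 150 cm/s = 2.5600 cm^2

Answer: 2.5600 cm^2


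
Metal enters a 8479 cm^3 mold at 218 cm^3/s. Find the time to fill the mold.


Formula: t_fill = V_mold / Q_flow
t = 8479 cm^3 / 218 cm^3/s = 38.8945 s


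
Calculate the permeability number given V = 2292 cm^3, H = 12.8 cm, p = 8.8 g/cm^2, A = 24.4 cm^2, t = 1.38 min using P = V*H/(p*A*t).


Formula: Permeability Number P = (V * H) / (p * A * t)
Numerator: V * H = 2292 * 12.8 = 29337.6
Denominator: p * A * t = 8.8 * 24.4 * 1.38 = 296.3136
P = 29337.6 / 296.3136 = 99.0086

Final answer: 99.0086


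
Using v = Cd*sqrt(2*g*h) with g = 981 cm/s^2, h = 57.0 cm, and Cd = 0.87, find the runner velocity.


Formula: v = Cd * sqrt(2 * g * h)  (Torricelli with discharge coefficient)
2*g*h = 2 * 981 * 57.0 = 111834.0 cm^2/s^2
sqrt(111834.0) = 334.41591 cm/s
v = 0.87 * 334.41591 = 290.9418 cm/s

Final answer: 290.9418 cm/s


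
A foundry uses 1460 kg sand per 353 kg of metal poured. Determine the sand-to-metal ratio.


Formula: Sand-to-Metal Ratio = W_sand / W_metal
Ratio = 1460 kg / 353 kg = 4.1360

4.1360


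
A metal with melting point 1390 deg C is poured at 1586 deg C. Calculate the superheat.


Formula: Superheat = T_pour - T_melt
Superheat = 1586 - 1390 = 196 deg C


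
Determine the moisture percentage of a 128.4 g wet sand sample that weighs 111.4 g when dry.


Formula: MC = (W_wet - W_dry) / W_wet * 100
Water mass = 128.4 - 111.4 = 17.0 g
MC = 17.0 / 128.4 * 100 = 13.2399%


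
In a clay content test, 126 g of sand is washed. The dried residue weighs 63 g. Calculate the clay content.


Formula: Clay% = (W_total - W_washed) / W_total * 100
Clay mass = 126 - 63 = 63 g
Clay% = 63 / 126 * 100 = 50.0000%


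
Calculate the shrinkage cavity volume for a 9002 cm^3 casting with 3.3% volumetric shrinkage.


Formula: V_shrink = V_casting * shrinkage_pct / 100
V_shrink = 9002 cm^3 * 3.3 / 100 = 297.0660 cm^3

Final answer: 297.0660 cm^3


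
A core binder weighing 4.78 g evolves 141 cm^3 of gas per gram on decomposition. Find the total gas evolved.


Formula: V_gas = W_binder * gas_evolution_rate
V = 4.78 g * 141 cm^3/g = 673.9800 cm^3

673.9800 cm^3


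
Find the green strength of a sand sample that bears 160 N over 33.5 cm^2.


Formula: Compressive Strength = Force / Area
Strength = 160 N / 33.5 cm^2 = 4.7761 N/cm^2

Answer: 4.7761 N/cm^2


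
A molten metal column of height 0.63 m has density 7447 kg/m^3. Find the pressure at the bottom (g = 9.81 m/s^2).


Formula: P = rho * g * h
rho * g = 7447 * 9.81 = 73055.07 N/m^3
P = 73055.07 * 0.63 = 46024.6941 Pa


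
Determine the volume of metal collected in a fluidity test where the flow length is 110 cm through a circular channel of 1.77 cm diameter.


Formula: V = pi * (d/2)^2 * L  (cylinder volume)
Radius = 1.77/2 = 0.885 cm
V = pi * 0.885^2 * 110 = 270.6631 cm^3

Final answer: 270.6631 cm^3


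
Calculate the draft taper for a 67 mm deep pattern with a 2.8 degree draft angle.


Formula: taper = depth * tan(draft_angle)
tan(2.8 deg) = 0.0489082
taper = 67 mm * 0.0489082 = 3.2768 mm


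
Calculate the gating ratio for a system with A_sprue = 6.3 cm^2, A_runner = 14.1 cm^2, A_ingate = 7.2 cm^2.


Sprue:Runner:Ingate = 1 : 14.1/6.3 : 7.2/6.3 = 1:2.24:1.14

Answer: 1:2.24:1.14


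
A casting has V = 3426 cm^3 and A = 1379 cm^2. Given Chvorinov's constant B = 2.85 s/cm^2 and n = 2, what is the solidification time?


Formula: t_s = B * (V/A)^n  (Chvorinov's rule, n=2)
Modulus M = V/A = 3426/1379 = 2.484409 cm
M^2 = 2.484409^2 = 6.172288 cm^2
t_s = 2.85 * 6.172288 = 17.5910 s

17.5910 s


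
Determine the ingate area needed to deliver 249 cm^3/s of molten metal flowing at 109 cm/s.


Formula: A_ingate = Q / v  (continuity equation)
A = 249 cm^3/s / 109 cm/s = 2.2844 cm^2

Answer: 2.2844 cm^2


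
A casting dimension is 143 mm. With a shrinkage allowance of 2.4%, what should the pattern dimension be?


Formula: L_pattern = L_casting * (1 + shrinkage_rate/100)
Shrinkage factor = 1 + 2.4/100 = 1.024
L_pattern = 143 mm * 1.024 = 146.4320 mm


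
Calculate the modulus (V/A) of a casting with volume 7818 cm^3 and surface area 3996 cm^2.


Formula: Casting Modulus M = V / A
M = 7818 cm^3 / 3996 cm^2 = 1.9565 cm

Answer: 1.9565 cm


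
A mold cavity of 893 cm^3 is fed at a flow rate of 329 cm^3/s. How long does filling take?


Formula: t_fill = V_mold / Q_flow
t = 893 cm^3 / 329 cm^3/s = 2.7143 s

Answer: 2.7143 s


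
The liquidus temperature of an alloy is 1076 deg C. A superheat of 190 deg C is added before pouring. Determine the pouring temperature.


Formula: T_pour = T_melt + Superheat
T_pour = 1076 + 190 = 1266 deg C

Answer: 1266 deg C


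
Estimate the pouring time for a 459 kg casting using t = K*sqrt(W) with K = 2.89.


Formula: t = K * sqrt(W)
sqrt(W) = sqrt(459) = 21.42429
t = 2.89 * 21.42429 = 61.9162 s

Answer: 61.9162 s


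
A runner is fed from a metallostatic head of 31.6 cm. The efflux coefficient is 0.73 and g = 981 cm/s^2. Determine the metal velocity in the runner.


Formula: v = Cd * sqrt(2 * g * h)  (Torricelli with discharge coefficient)
2*g*h = 2 * 981 * 31.6 = 61999.2 cm^2/s^2
sqrt(61999.2) = 248.99639 cm/s
v = 0.73 * 248.99639 = 181.7674 cm/s

Answer: 181.7674 cm/s


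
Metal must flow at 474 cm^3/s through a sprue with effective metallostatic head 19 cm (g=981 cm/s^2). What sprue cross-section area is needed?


Formula: v = sqrt(2*g*h), A = Q/v
Velocity: v = sqrt(2 * 981 * 19) = sqrt(37278) = 193.0751 cm/s
Sprue area: A = Q / v = 474 / 193.0751 = 2.4550 cm^2

Final answer: 2.4550 cm^2


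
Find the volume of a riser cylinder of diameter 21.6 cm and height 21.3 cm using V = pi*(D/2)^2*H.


Formula: V = pi * (D/2)^2 * H  (cylinder volume)
Radius = D/2 = 21.6/2 = 10.8 cm
V = pi * 10.8^2 * 21.3 = 7805.0733 cm^3


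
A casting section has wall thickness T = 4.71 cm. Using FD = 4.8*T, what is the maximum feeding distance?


Formula: FD = 4.8 * T  (riser feeding-distance rule)
FD = 4.8 * 4.71 cm = 22.6080 cm

Final answer: 22.6080 cm


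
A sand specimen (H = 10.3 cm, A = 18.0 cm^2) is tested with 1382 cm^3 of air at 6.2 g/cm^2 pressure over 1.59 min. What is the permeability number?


Formula: Permeability Number P = (V * H) / (p * A * t)
Numerator: V * H = 1382 * 10.3 = 14234.6
Denominator: p * A * t = 6.2 * 18.0 * 1.59 = 177.444
P = 14234.6 / 177.444 = 80.2202

80.2202


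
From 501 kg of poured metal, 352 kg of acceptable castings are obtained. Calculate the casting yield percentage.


Formula: Casting Yield = (W_good / W_total) * 100
Yield = (352 kg / 501 kg) * 100 = 70.2595%

Final answer: 70.2595%


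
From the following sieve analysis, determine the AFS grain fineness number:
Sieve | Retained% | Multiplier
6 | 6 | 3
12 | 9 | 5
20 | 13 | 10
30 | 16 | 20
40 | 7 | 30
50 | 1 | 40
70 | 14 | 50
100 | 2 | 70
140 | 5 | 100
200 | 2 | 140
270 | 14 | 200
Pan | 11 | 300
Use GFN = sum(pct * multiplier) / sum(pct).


Formula: GFN = sum(pct * multiplier) / sum(pct)
sum(pct * multiplier) = 8483
sum(pct) = 100
GFN = 8483 / 100 = 84.83

84.83


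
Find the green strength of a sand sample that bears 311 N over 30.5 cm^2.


Formula: Compressive Strength = Force / Area
Strength = 311 N / 30.5 cm^2 = 10.1967 N/cm^2

Final answer: 10.1967 N/cm^2


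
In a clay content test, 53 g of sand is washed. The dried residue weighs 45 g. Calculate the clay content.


Formula: Clay% = (W_total - W_washed) / W_total * 100
Clay mass = 53 - 45 = 8 g
Clay% = 8 / 53 * 100 = 15.0943%

Answer: 15.0943%


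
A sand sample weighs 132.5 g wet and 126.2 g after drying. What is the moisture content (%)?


Formula: MC = (W_wet - W_dry) / W_wet * 100
Water mass = 132.5 - 126.2 = 6.3 g
MC = 6.3 / 132.5 * 100 = 4.7547%

4.7547%


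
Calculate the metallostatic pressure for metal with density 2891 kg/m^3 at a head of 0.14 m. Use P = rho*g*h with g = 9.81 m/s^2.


Formula: P = rho * g * h
rho * g = 2891 * 9.81 = 28360.71 N/m^3
P = 28360.71 * 0.14 = 3970.4994 Pa

3970.4994 Pa


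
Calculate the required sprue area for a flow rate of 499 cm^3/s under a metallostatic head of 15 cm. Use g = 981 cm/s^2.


Formula: v = sqrt(2*g*h), A = Q/v
Velocity: v = sqrt(2 * 981 * 15) = sqrt(29430) = 171.5517 cm/s
Sprue area: A = Q / v = 499 / 171.5517 = 2.9087 cm^2


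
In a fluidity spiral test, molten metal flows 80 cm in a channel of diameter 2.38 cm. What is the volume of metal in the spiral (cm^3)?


Formula: V = pi * (d/2)^2 * L  (cylinder volume)
Radius = 2.38/2 = 1.19 cm
V = pi * 1.19^2 * 80 = 355.9047 cm^3

Answer: 355.9047 cm^3


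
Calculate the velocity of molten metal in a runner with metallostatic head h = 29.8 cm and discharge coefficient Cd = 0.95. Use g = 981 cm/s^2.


Formula: v = Cd * sqrt(2 * g * h)  (Torricelli with discharge coefficient)
2*g*h = 2 * 981 * 29.8 = 58467.6 cm^2/s^2
sqrt(58467.6) = 241.80074 cm/s
v = 0.95 * 241.80074 = 229.7107 cm/s


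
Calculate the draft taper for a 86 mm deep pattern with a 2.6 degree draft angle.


Formula: taper = depth * tan(draft_angle)
tan(2.6 deg) = 0.0454097
taper = 86 mm * 0.0454097 = 3.9052 mm

3.9052 mm


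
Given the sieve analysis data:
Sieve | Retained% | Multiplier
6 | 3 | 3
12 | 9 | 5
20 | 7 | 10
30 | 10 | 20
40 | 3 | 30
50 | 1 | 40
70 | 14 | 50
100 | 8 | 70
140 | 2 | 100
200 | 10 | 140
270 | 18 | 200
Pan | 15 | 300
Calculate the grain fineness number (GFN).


Formula: GFN = sum(pct * multiplier) / sum(pct)
sum(pct * multiplier) = 11414
sum(pct) = 100
GFN = 11414 / 100 = 114.14

Final answer: 114.14


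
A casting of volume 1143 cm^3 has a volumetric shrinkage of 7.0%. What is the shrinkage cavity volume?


Formula: V_shrink = V_casting * shrinkage_pct / 100
V_shrink = 1143 cm^3 * 7.0 / 100 = 80.0100 cm^3

80.0100 cm^3


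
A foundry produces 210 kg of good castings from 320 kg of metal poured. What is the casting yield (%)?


Formula: Casting Yield = (W_good / W_total) * 100
Yield = (210 kg / 320 kg) * 100 = 65.6250%

Final answer: 65.6250%


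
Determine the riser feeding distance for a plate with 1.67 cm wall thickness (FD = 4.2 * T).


Formula: FD = 4.2 * T  (riser feeding-distance rule)
FD = 4.2 * 1.67 cm = 7.0140 cm

Answer: 7.0140 cm


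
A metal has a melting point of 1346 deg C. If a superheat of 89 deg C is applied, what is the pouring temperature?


Formula: T_pour = T_melt + Superheat
T_pour = 1346 + 89 = 1435 deg C

Answer: 1435 deg C


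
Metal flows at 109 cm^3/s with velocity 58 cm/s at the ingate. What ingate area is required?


Formula: A_ingate = Q / v  (continuity equation)
A = 109 cm^3/s / 58 cm/s = 1.8793 cm^2

1.8793 cm^2


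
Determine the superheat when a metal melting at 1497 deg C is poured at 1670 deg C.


Formula: Superheat = T_pour - T_melt
Superheat = 1670 - 1497 = 173 deg C


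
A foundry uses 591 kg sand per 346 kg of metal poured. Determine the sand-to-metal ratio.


Formula: Sand-to-Metal Ratio = W_sand / W_metal
Ratio = 591 kg / 346 kg = 1.7081


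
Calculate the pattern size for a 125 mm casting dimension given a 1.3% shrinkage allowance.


Formula: L_pattern = L_casting * (1 + shrinkage_rate/100)
Shrinkage factor = 1 + 1.3/100 = 1.013
L_pattern = 125 mm * 1.013 = 126.6250 mm

Final answer: 126.6250 mm


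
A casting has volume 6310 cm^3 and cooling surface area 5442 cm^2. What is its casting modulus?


Formula: Casting Modulus M = V / A
M = 6310 cm^3 / 5442 cm^2 = 1.1595 cm


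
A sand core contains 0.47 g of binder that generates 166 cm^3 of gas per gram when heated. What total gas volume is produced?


Formula: V_gas = W_binder * gas_evolution_rate
V = 0.47 g * 166 cm^3/g = 78.0200 cm^3

Final answer: 78.0200 cm^3


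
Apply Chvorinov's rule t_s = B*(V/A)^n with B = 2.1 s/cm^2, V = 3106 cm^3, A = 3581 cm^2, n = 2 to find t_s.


Formula: t_s = B * (V/A)^n  (Chvorinov's rule, n=2)
Modulus M = V/A = 3106/3581 = 0.867355 cm
M^2 = 0.867355^2 = 0.752305 cm^2
t_s = 2.1 * 0.752305 = 1.5798 s

Answer: 1.5798 s


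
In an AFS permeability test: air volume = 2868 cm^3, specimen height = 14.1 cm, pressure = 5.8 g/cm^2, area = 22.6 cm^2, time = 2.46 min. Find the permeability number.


Formula: Permeability Number P = (V * H) / (p * A * t)
Numerator: V * H = 2868 * 14.1 = 40438.8
Denominator: p * A * t = 5.8 * 22.6 * 2.46 = 322.4568
P = 40438.8 / 322.4568 = 125.4084

Final answer: 125.4084


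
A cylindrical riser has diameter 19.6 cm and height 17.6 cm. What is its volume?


Formula: V = pi * (D/2)^2 * H  (cylinder volume)
Radius = D/2 = 19.6/2 = 9.8 cm
V = pi * 9.8^2 * 17.6 = 5310.2466 cm^3


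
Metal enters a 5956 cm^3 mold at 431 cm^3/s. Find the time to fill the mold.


Formula: t_fill = V_mold / Q_flow
t = 5956 cm^3 / 431 cm^3/s = 13.8190 s


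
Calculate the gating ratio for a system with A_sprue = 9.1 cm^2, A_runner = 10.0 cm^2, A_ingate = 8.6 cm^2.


Sprue:Runner:Ingate = 1 : 10.0/9.1 : 8.6/9.1 = 1:1.10:0.95


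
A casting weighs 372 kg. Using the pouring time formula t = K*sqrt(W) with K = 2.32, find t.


Formula: t = K * sqrt(W)
sqrt(W) = sqrt(372) = 19.28730
t = 2.32 * 19.28730 = 44.7465 s

Final answer: 44.7465 s


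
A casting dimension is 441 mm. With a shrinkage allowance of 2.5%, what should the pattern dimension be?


Formula: L_pattern = L_casting * (1 + shrinkage_rate/100)
Shrinkage factor = 1 + 2.5/100 = 1.025
L_pattern = 441 mm * 1.025 = 452.0250 mm

Final answer: 452.0250 mm


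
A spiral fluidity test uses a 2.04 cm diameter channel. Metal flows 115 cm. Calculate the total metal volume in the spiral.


Formula: V = pi * (d/2)^2 * L  (cylinder volume)
Radius = 2.04/2 = 1.02 cm
V = pi * 1.02^2 * 115 = 375.8790 cm^3

Answer: 375.8790 cm^3


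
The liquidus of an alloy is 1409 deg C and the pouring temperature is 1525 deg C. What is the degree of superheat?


Formula: Superheat = T_pour - T_melt
Superheat = 1525 - 1409 = 116 deg C

Answer: 116 deg C


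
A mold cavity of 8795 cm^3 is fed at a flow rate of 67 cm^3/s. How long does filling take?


Formula: t_fill = V_mold / Q_flow
t = 8795 cm^3 / 67 cm^3/s = 131.2687 s


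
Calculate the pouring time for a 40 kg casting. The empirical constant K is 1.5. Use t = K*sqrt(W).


Formula: t = K * sqrt(W)
sqrt(W) = sqrt(40) = 6.32456
t = 1.5 * 6.32456 = 9.4868 s


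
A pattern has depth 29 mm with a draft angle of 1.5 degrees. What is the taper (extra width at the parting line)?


Formula: taper = depth * tan(draft_angle)
tan(1.5 deg) = 0.0261859
taper = 29 mm * 0.0261859 = 0.7594 mm

0.7594 mm


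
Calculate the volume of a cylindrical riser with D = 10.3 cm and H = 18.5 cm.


Formula: V = pi * (D/2)^2 * H  (cylinder volume)
Radius = D/2 = 10.3/2 = 5.15 cm
V = pi * 5.15^2 * 18.5 = 1541.4735 cm^3

1541.4735 cm^3


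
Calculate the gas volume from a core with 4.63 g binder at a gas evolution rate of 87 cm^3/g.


Formula: V_gas = W_binder * gas_evolution_rate
V = 4.63 g * 87 cm^3/g = 402.8100 cm^3

Final answer: 402.8100 cm^3


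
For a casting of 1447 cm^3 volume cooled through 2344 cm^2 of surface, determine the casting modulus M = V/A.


Formula: Casting Modulus M = V / A
M = 1447 cm^3 / 2344 cm^2 = 0.6173 cm

Answer: 0.6173 cm


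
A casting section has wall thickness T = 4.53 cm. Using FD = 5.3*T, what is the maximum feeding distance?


Formula: FD = 5.3 * T  (riser feeding-distance rule)
FD = 5.3 * 4.53 cm = 24.0090 cm

Final answer: 24.0090 cm


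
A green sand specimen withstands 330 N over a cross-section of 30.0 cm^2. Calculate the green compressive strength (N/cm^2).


Formula: Compressive Strength = Force / Area
Strength = 330 N / 30.0 cm^2 = 11.0000 N/cm^2

11.0000 N/cm^2


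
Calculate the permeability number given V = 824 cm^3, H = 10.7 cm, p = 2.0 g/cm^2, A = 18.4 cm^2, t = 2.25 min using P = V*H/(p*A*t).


Formula: Permeability Number P = (V * H) / (p * A * t)
Numerator: V * H = 824 * 10.7 = 8816.8
Denominator: p * A * t = 2.0 * 18.4 * 2.25 = 82.8
P = 8816.8 / 82.8 = 106.4831

Answer: 106.4831


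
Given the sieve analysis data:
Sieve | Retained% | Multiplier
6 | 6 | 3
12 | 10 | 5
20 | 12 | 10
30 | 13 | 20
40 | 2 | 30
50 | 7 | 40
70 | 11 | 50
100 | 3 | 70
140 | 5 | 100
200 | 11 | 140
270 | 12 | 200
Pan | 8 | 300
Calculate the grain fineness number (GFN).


Formula: GFN = sum(pct * multiplier) / sum(pct)
sum(pct * multiplier) = 8388
sum(pct) = 100
GFN = 8388 / 100 = 83.88

83.88


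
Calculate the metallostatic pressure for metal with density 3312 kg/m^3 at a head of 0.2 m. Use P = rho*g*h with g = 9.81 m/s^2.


Formula: P = rho * g * h
rho * g = 3312 * 9.81 = 32490.72 N/m^3
P = 32490.72 * 0.2 = 6498.1440 Pa

6498.1440 Pa


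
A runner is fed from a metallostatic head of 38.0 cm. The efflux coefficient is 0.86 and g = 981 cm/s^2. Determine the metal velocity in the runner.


Formula: v = Cd * sqrt(2 * g * h)  (Torricelli with discharge coefficient)
2*g*h = 2 * 981 * 38.0 = 74556.0 cm^2/s^2
sqrt(74556.0) = 273.04945 cm/s
v = 0.86 * 273.04945 = 234.8225 cm/s

Final answer: 234.8225 cm/s


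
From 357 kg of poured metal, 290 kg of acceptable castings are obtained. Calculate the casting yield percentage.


Formula: Casting Yield = (W_good / W_total) * 100
Yield = (290 kg / 357 kg) * 100 = 81.2325%

81.2325%


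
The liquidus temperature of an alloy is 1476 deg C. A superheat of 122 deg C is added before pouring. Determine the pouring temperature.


Formula: T_pour = T_melt + Superheat
T_pour = 1476 + 122 = 1598 deg C

Answer: 1598 deg C


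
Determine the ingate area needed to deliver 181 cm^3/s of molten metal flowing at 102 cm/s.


Formula: A_ingate = Q / v  (continuity equation)
A = 181 cm^3/s / 102 cm/s = 1.7745 cm^2

Final answer: 1.7745 cm^2


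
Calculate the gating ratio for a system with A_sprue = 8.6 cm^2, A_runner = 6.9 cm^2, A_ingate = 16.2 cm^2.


Sprue:Runner:Ingate = 1 : 6.9/8.6 : 16.2/8.6 = 1:0.80:1.88


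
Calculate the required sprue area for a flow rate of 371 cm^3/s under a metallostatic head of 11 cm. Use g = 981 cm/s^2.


Formula: v = sqrt(2*g*h), A = Q/v
Velocity: v = sqrt(2 * 981 * 11) = sqrt(21582) = 146.9081 cm/s
Sprue area: A = Q / v = 371 / 146.9081 = 2.5254 cm^2

Answer: 2.5254 cm^2


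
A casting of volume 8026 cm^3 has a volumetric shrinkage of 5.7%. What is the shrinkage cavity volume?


Formula: V_shrink = V_casting * shrinkage_pct / 100
V_shrink = 8026 cm^3 * 5.7 / 100 = 457.4820 cm^3

457.4820 cm^3


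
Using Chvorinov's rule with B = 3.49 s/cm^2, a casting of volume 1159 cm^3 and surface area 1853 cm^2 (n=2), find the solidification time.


Formula: t_s = B * (V/A)^n  (Chvorinov's rule, n=2)
Modulus M = V/A = 1159/1853 = 0.625472 cm
M^2 = 0.625472^2 = 0.391215 cm^2
t_s = 3.49 * 0.391215 = 1.3653 s

1.3653 s


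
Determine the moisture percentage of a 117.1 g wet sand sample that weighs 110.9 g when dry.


Formula: MC = (W_wet - W_dry) / W_wet * 100
Water mass = 117.1 - 110.9 = 6.2 g
MC = 6.2 / 117.1 * 100 = 5.2946%

Final answer: 5.2946%


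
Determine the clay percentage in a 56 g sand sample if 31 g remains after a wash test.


Formula: Clay% = (W_total - W_washed) / W_total * 100
Clay mass = 56 - 31 = 25 g
Clay% = 25 / 56 * 100 = 44.6429%

44.6429%


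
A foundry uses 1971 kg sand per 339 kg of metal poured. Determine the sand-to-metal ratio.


Formula: Sand-to-Metal Ratio = W_sand / W_metal
Ratio = 1971 kg / 339 kg = 5.8142

5.8142


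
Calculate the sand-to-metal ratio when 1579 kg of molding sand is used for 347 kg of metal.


Formula: Sand-to-Metal Ratio = W_sand / W_metal
Ratio = 1579 kg / 347 kg = 4.5504


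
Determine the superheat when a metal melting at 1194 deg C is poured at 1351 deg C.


Formula: Superheat = T_pour - T_melt
Superheat = 1351 - 1194 = 157 deg C

Final answer: 157 deg C


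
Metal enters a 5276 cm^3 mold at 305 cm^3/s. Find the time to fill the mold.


Formula: t_fill = V_mold / Q_flow
t = 5276 cm^3 / 305 cm^3/s = 17.2984 s

Final answer: 17.2984 s


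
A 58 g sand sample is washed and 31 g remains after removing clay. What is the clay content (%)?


Formula: Clay% = (W_total - W_washed) / W_total * 100
Clay mass = 58 - 31 = 27 g
Clay% = 27 / 58 * 100 = 46.5517%

Answer: 46.5517%


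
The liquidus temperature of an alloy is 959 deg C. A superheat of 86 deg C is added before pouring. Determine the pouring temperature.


Formula: T_pour = T_melt + Superheat
T_pour = 959 + 86 = 1045 deg C

1045 deg C


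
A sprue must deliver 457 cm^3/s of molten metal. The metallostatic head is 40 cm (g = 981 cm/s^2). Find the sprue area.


Formula: v = sqrt(2*g*h), A = Q/v
Velocity: v = sqrt(2 * 981 * 40) = sqrt(78480) = 280.1428 cm/s
Sprue area: A = Q / v = 457 / 280.1428 = 1.6313 cm^2

Answer: 1.6313 cm^2


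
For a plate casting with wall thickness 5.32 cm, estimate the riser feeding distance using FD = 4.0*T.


Formula: FD = 4.0 * T  (riser feeding-distance rule)
FD = 4.0 * 5.32 cm = 21.2800 cm

21.2800 cm


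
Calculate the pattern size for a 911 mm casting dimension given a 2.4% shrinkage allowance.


Formula: L_pattern = L_casting * (1 + shrinkage_rate/100)
Shrinkage factor = 1 + 2.4/100 = 1.024
L_pattern = 911 mm * 1.024 = 932.8640 mm

932.8640 mm


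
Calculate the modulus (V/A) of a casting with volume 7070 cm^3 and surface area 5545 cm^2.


Formula: Casting Modulus M = V / A
M = 7070 cm^3 / 5545 cm^2 = 1.2750 cm


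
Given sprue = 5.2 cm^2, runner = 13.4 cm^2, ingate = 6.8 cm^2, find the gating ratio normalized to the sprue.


Sprue:Runner:Ingate = 1 : 13.4/5.2 : 6.8/5.2 = 1:2.58:1.31


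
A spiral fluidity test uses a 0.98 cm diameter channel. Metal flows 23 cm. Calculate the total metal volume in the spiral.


Formula: V = pi * (d/2)^2 * L  (cylinder volume)
Radius = 0.98/2 = 0.49 cm
V = pi * 0.49^2 * 23 = 17.3488 cm^3


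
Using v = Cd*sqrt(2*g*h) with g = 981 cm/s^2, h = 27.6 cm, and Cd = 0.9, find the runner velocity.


Formula: v = Cd * sqrt(2 * g * h)  (Torricelli with discharge coefficient)
2*g*h = 2 * 981 * 27.6 = 54151.2 cm^2/s^2
sqrt(54151.2) = 232.70410 cm/s
v = 0.9 * 232.70410 = 209.4337 cm/s

Final answer: 209.4337 cm/s


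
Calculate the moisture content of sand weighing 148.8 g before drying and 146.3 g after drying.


Formula: MC = (W_wet - W_dry) / W_wet * 100
Water mass = 148.8 - 146.3 = 2.5 g
MC = 2.5 / 148.8 * 100 = 1.6801%


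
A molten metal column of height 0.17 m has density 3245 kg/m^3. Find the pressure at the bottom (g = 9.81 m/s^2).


Formula: P = rho * g * h
rho * g = 3245 * 9.81 = 31833.45 N/m^3
P = 31833.45 * 0.17 = 5411.6865 Pa


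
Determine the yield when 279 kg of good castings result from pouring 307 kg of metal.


Formula: Casting Yield = (W_good / W_total) * 100
Yield = (279 kg / 307 kg) * 100 = 90.8795%


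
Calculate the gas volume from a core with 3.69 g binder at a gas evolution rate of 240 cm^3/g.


Formula: V_gas = W_binder * gas_evolution_rate
V = 3.69 g * 240 cm^3/g = 885.6000 cm^3

Answer: 885.6000 cm^3


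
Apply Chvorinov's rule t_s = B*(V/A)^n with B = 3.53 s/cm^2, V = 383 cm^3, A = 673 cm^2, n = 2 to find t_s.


Formula: t_s = B * (V/A)^n  (Chvorinov's rule, n=2)
Modulus M = V/A = 383/673 = 0.569094 cm
M^2 = 0.569094^2 = 0.323868 cm^2
t_s = 3.53 * 0.323868 = 1.1433 s

1.1433 s


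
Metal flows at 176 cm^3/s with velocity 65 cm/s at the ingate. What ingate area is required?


Formula: A_ingate = Q / v  (continuity equation)
A = 176 cm^3/s / 65 cm/s = 2.7077 cm^2

Answer: 2.7077 cm^2


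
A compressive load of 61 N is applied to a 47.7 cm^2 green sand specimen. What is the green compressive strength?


Formula: Compressive Strength = Force / Area
Strength = 61 N / 47.7 cm^2 = 1.2788 N/cm^2


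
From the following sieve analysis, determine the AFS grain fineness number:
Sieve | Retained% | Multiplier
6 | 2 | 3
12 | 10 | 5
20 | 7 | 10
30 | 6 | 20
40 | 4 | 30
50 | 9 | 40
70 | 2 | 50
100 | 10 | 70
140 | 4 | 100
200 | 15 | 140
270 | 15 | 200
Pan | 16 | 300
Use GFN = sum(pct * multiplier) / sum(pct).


Formula: GFN = sum(pct * multiplier) / sum(pct)
sum(pct * multiplier) = 11826
sum(pct) = 100
GFN = 11826 / 100 = 118.26

Answer: 118.26


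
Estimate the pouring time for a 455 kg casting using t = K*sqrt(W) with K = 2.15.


Formula: t = K * sqrt(W)
sqrt(W) = sqrt(455) = 21.33073
t = 2.15 * 21.33073 = 45.8611 s

45.8611 s


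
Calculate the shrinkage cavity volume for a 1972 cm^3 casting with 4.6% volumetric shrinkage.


Formula: V_shrink = V_casting * shrinkage_pct / 100
V_shrink = 1972 cm^3 * 4.6 / 100 = 90.7120 cm^3

90.7120 cm^3


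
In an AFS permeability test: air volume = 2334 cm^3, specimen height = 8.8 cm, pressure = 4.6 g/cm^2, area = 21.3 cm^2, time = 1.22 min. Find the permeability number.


Formula: Permeability Number P = (V * H) / (p * A * t)
Numerator: V * H = 2334 * 8.8 = 20539.2
Denominator: p * A * t = 4.6 * 21.3 * 1.22 = 119.5356
P = 20539.2 / 119.5356 = 171.8250


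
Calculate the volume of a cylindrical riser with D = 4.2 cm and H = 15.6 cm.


Formula: V = pi * (D/2)^2 * H  (cylinder volume)
Radius = D/2 = 4.2/2 = 2.1 cm
V = pi * 2.1^2 * 15.6 = 216.1290 cm^3

Final answer: 216.1290 cm^3


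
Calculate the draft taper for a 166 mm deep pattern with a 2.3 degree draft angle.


Formula: taper = depth * tan(draft_angle)
tan(2.3 deg) = 0.0401641
taper = 166 mm * 0.0401641 = 6.6672 mm

6.6672 mm


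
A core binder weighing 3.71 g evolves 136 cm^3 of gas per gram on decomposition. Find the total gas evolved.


Formula: V_gas = W_binder * gas_evolution_rate
V = 3.71 g * 136 cm^3/g = 504.5600 cm^3

504.5600 cm^3


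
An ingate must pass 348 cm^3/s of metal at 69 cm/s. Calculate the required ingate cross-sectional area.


Formula: A_ingate = Q / v  (continuity equation)
A = 348 cm^3/s / 69 cm/s = 5.0435 cm^2

5.0435 cm^2


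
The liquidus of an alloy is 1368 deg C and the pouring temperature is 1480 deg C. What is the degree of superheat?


Formula: Superheat = T_pour - T_melt
Superheat = 1480 - 1368 = 112 deg C

Answer: 112 deg C


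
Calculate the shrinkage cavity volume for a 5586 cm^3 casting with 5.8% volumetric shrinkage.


Formula: V_shrink = V_casting * shrinkage_pct / 100
V_shrink = 5586 cm^3 * 5.8 / 100 = 323.9880 cm^3

Answer: 323.9880 cm^3


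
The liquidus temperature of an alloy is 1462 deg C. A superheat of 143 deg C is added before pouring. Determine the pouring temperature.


Formula: T_pour = T_melt + Superheat
T_pour = 1462 + 143 = 1605 deg C

Answer: 1605 deg C


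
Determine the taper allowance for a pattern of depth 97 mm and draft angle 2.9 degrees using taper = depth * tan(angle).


Formula: taper = depth * tan(draft_angle)
tan(2.9 deg) = 0.0506578
taper = 97 mm * 0.0506578 = 4.9138 mm

4.9138 mm


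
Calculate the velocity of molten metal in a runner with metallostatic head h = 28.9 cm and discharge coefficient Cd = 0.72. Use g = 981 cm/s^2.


Formula: v = Cd * sqrt(2 * g * h)  (Torricelli with discharge coefficient)
2*g*h = 2 * 981 * 28.9 = 56701.8 cm^2/s^2
sqrt(56701.8) = 238.12140 cm/s
v = 0.72 * 238.12140 = 171.4474 cm/s


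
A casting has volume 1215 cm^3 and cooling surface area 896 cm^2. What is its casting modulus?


Formula: Casting Modulus M = V / A
M = 1215 cm^3 / 896 cm^2 = 1.3560 cm

Final answer: 1.3560 cm


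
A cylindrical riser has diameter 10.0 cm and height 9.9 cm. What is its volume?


Formula: V = pi * (D/2)^2 * H  (cylinder volume)
Radius = D/2 = 10.0/2 = 5.0 cm
V = pi * 5.0^2 * 9.9 = 777.5442 cm^3

777.5442 cm^3


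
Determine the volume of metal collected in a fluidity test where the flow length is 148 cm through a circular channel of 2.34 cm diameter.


Formula: V = pi * (d/2)^2 * L  (cylinder volume)
Radius = 2.34/2 = 1.17 cm
V = pi * 1.17^2 * 148 = 636.4779 cm^3

Answer: 636.4779 cm^3


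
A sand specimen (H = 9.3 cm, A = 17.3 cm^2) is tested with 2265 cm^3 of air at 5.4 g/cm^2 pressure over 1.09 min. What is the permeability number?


Formula: Permeability Number P = (V * H) / (p * A * t)
Numerator: V * H = 2265 * 9.3 = 21064.5
Denominator: p * A * t = 5.4 * 17.3 * 1.09 = 101.8278
P = 21064.5 / 101.8278 = 206.8639

Final answer: 206.8639


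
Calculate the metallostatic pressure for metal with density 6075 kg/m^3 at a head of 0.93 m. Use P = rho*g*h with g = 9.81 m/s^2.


Formula: P = rho * g * h
rho * g = 6075 * 9.81 = 59595.75 N/m^3
P = 59595.75 * 0.93 = 55424.0475 Pa


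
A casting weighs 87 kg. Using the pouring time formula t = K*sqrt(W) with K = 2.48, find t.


Formula: t = K * sqrt(W)
sqrt(W) = sqrt(87) = 9.32738
t = 2.48 * 9.32738 = 23.1319 s

Final answer: 23.1319 s


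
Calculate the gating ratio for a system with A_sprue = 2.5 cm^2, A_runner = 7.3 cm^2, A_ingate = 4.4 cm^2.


Sprue:Runner:Ingate = 1 : 7.3/2.5 : 4.4/2.5 = 1:2.92:1.76


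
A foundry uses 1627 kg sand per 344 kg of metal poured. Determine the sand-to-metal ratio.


Formula: Sand-to-Metal Ratio = W_sand / W_metal
Ratio = 1627 kg / 344 kg = 4.7297

Final answer: 4.7297


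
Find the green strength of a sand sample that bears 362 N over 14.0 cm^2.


Formula: Compressive Strength = Force / Area
Strength = 362 N / 14.0 cm^2 = 25.8571 N/cm^2

Answer: 25.8571 N/cm^2


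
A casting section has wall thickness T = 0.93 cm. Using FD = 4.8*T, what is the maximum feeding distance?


Formula: FD = 4.8 * T  (riser feeding-distance rule)
FD = 4.8 * 0.93 cm = 4.4640 cm

4.4640 cm


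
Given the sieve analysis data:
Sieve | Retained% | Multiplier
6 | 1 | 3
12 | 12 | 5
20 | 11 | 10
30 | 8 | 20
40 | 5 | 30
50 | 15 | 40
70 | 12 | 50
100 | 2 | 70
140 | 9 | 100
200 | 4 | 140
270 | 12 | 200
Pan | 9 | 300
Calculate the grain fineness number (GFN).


Formula: GFN = sum(pct * multiplier) / sum(pct)
sum(pct * multiplier) = 8383
sum(pct) = 100
GFN = 8383 / 100 = 83.83

Answer: 83.83


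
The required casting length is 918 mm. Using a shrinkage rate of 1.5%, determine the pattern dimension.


Formula: L_pattern = L_casting * (1 + shrinkage_rate/100)
Shrinkage factor = 1 + 1.5/100 = 1.015
L_pattern = 918 mm * 1.015 = 931.7700 mm

Answer: 931.7700 mm


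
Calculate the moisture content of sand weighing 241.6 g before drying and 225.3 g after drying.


Formula: MC = (W_wet - W_dry) / W_wet * 100
Water mass = 241.6 - 225.3 = 16.3 g
MC = 16.3 / 241.6 * 100 = 6.7467%

Answer: 6.7467%


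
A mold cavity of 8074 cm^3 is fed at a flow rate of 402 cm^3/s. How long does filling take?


Formula: t_fill = V_mold / Q_flow
t = 8074 cm^3 / 402 cm^3/s = 20.0846 s

Answer: 20.0846 s


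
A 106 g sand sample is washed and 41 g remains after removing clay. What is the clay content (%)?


Formula: Clay% = (W_total - W_washed) / W_total * 100
Clay mass = 106 - 41 = 65 g
Clay% = 65 / 106 * 100 = 61.3208%


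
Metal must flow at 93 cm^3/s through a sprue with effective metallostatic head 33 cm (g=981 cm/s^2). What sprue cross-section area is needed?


Formula: v = sqrt(2*g*h), A = Q/v
Velocity: v = sqrt(2 * 981 * 33) = sqrt(64746) = 254.4524 cm/s
Sprue area: A = Q / v = 93 / 254.4524 = 0.3655 cm^2

Final answer: 0.3655 cm^2


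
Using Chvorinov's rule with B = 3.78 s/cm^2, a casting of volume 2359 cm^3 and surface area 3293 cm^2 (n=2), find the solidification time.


Formula: t_s = B * (V/A)^n  (Chvorinov's rule, n=2)
Modulus M = V/A = 2359/3293 = 0.716368 cm
M^2 = 0.716368^2 = 0.513183 cm^2
t_s = 3.78 * 0.513183 = 1.9398 s

Final answer: 1.9398 s


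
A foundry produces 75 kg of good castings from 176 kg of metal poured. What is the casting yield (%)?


Formula: Casting Yield = (W_good / W_total) * 100
Yield = (75 kg / 176 kg) * 100 = 42.6136%


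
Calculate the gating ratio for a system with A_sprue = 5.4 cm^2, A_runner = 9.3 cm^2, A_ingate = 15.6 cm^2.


Sprue:Runner:Ingate = 1 : 9.3/5.4 : 15.6/5.4 = 1:1.72:2.89

Final answer: 1:1.72:2.89


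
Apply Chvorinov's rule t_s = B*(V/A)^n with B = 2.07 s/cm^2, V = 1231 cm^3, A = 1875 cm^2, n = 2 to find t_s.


Formula: t_s = B * (V/A)^n  (Chvorinov's rule, n=2)
Modulus M = V/A = 1231/1875 = 0.656533 cm
M^2 = 0.656533^2 = 0.431036 cm^2
t_s = 2.07 * 0.431036 = 0.8922 s

Answer: 0.8922 s


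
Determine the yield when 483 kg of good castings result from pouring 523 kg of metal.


Formula: Casting Yield = (W_good / W_total) * 100
Yield = (483 kg / 523 kg) * 100 = 92.3518%

Answer: 92.3518%


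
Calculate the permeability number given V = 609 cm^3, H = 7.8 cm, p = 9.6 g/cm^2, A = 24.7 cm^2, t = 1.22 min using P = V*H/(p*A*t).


Formula: Permeability Number P = (V * H) / (p * A * t)
Numerator: V * H = 609 * 7.8 = 4750.2
Denominator: p * A * t = 9.6 * 24.7 * 1.22 = 289.2864
P = 4750.2 / 289.2864 = 16.4204

Final answer: 16.4204


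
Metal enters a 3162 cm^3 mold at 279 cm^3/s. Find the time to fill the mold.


Formula: t_fill = V_mold / Q_flow
t = 3162 cm^3 / 279 cm^3/s = 11.3333 s


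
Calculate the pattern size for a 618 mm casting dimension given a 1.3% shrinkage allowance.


Formula: L_pattern = L_casting * (1 + shrinkage_rate/100)
Shrinkage factor = 1 + 1.3/100 = 1.013
L_pattern = 618 mm * 1.013 = 626.0340 mm

Answer: 626.0340 mm


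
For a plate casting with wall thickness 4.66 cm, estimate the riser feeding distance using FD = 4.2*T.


Formula: FD = 4.2 * T  (riser feeding-distance rule)
FD = 4.2 * 4.66 cm = 19.5720 cm

Answer: 19.5720 cm


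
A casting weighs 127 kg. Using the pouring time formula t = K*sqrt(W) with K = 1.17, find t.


Formula: t = K * sqrt(W)
sqrt(W) = sqrt(127) = 11.26943
t = 1.17 * 11.26943 = 13.1852 s


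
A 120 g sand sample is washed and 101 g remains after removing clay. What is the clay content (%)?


Formula: Clay% = (W_total - W_washed) / W_total * 100
Clay mass = 120 - 101 = 19 g
Clay% = 19 / 120 * 100 = 15.8333%

Answer: 15.8333%


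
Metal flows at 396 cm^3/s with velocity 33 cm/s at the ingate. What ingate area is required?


Formula: A_ingate = Q / v  (continuity equation)
A = 396 cm^3/s / 33 cm/s = 12.0000 cm^2

12.0000 cm^2
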